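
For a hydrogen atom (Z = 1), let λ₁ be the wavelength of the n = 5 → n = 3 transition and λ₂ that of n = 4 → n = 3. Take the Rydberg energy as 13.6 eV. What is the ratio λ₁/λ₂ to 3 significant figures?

0.684

λ ∝ 1/ΔE ∝ 1/(1/n_f² − 1/n_i²), and the Z² and hc factors cancel in the ratio.
λ₁/λ₂ = (1/3² − 1/4²)/(1/3² − 1/5²) = 0.04861/0.07111 = 0.684.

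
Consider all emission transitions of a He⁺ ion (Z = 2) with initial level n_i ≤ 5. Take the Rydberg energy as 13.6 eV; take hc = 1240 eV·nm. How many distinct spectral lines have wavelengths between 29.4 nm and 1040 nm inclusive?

Enumerate all n_i → n_f pairs with 1 ≤ n_f < n_i ≤ 5 and compute λ = 1240 / [13.6·4·(1/n_f² − 1/n_i²)].
Lines falling in [29.4, 1040] nm: 2→1 (30.39 nm), 5→2 (108.5 nm), 4→2 (121.6 nm), 3→2 (164.1 nm), 5→3 (320.5 nm), 4→3 (468.9 nm), 5→4 (1013 nm).

7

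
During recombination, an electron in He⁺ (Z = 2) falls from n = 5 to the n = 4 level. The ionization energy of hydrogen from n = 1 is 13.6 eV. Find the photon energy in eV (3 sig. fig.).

1.22 eV

The Bohr energies scale as Z², so for Z = 2: E_n = −54.40/n² eV.
E_5 = −54.40/25 = −2.176 eV and E_4 = −54.40/16 = −3.400 eV.
The photon energy is |E_5 − E_4| = 1.22 eV.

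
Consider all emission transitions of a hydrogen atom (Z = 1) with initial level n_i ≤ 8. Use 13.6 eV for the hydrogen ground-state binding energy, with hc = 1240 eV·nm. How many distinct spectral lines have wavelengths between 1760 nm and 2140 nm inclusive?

Enumerate all n_i → n_f pairs with 1 ≤ n_f < n_i ≤ 8 and compute λ = 1240 / [13.6·1·(1/n_f² − 1/n_i²)].
Lines falling in [1760, 2140] nm: 4→3 (1876 nm), 8→4 (1945 nm).

2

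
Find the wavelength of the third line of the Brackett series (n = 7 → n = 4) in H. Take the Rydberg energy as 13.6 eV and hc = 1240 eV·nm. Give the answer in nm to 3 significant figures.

The Brackett series terminates on n_f = 4; the third line has n_i = 4+3 = 7.
ΔE = 13.60 × (1/4² − 1/7²) = 0.5724 eV.
λ = 1240 / 0.5724 = 2170 nm.

2170 nm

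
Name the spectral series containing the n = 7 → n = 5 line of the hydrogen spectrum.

Pfund

The series is set by the lower level: n_f = 5 is the Pfund series.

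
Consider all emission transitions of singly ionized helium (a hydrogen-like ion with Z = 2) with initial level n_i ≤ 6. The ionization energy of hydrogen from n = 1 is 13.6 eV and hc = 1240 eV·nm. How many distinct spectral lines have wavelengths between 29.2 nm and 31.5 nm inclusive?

1

Enumerate all n_i → n_f pairs with 1 ≤ n_f < n_i ≤ 6 and compute λ = 1240 / [13.6·4·(1/n_f² − 1/n_i²)].
Lines falling in [29.2, 31.5] nm: 2→1 (30.39 nm).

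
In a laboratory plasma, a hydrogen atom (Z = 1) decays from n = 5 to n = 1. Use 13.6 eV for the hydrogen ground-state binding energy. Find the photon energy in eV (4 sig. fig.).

E_5 = −13.60/25 = −0.5440 eV and E_1 = −13.60/1 = −13.60 eV.
The photon energy is |E_5 − E_1| = 13.06 eV.

13.06 eV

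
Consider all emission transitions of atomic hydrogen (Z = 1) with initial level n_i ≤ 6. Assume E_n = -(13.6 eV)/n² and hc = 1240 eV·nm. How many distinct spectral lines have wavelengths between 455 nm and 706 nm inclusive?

2

Enumerate all n_i → n_f pairs with 1 ≤ n_f < n_i ≤ 6 and compute λ = 1240 / [13.6·1·(1/n_f² − 1/n_i²)].
Lines falling in [455, 706] nm: 4→2 (486.3 nm), 3→2 (656.5 nm).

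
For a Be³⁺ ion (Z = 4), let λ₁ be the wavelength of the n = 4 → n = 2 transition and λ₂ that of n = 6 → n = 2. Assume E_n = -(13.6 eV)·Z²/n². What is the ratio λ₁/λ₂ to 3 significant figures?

λ ∝ 1/ΔE ∝ 1/(1/n_f² − 1/n_i²), and the Z² and hc factors cancel in the ratio.
λ₁/λ₂ = (1/2² − 1/6²)/(1/2² − 1/4²) = 0.2222/0.1875 = 1.19.

1.19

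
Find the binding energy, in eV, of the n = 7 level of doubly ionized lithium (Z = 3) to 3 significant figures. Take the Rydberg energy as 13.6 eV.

2.50 eV

E_n = −13.6 Z²/n² = −122.4/n² eV for Z = 3.
E_7 = −122.4/49 = −2.50 eV, so ionization (to E = 0) requires 2.50 eV.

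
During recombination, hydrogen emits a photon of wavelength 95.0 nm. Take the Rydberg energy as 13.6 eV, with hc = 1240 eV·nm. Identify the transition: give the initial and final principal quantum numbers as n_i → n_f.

n_i = 5, n_f = 1

The photon energy is ΔE = hc/λ = 1240 / 95.0 = 13.05 eV.
With Z = 1, ΔE = 13.60 × (1/n_f² − 1/n_i²), so 1/n_f² − 1/n_i² = 0.9598.
Trying n_f = 1 gives 1/n_i² = 0.04025, i.e. n_i ≈ 5; this pair matches.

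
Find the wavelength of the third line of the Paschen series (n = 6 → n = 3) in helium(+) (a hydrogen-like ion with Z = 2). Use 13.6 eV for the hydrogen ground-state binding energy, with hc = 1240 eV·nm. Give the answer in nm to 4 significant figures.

The Paschen series terminates on n_f = 3; the third line has n_i = 3+3 = 6.
ΔE = 54.40 × (1/3² − 1/6²) = 4.533 eV.
λ = 1240 / 4.533 = 273.5 nm.

273.5 nm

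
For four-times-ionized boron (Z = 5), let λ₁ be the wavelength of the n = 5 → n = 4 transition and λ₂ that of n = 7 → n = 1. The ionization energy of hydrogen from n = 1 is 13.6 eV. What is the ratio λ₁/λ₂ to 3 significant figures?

43.5

λ ∝ 1/ΔE ∝ 1/(1/n_f² − 1/n_i²), and the Z² and hc factors cancel in the ratio.
λ₁/λ₂ = (1/1² − 1/7²)/(1/4² − 1/5²) = 0.9796/0.02250 = 43.5.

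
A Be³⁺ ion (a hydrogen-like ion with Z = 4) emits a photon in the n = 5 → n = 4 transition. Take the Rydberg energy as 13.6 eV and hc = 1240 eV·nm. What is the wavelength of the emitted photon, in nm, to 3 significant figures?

For Z = 4 the level energies scale as Z², so the effective Rydberg energy is 13.6 × 16 = 217.6 eV.
ΔE = 217.6 × (1/4² − 1/5²) = 217.6 × 0.02250 = 4.896 eV.
λ = hc/ΔE = 1240 / 4.896 = 253 nm.

253 nm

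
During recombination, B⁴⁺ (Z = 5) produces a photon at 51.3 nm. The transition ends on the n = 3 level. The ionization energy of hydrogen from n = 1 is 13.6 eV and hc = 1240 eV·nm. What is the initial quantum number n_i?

The photon energy is ΔE = hc/λ = 1240 / 51.3 = 24.17 eV.
With Z = 5, ΔE = 340.0 × (1/n_f² − 1/n_i²), so 1/n_f² − 1/n_i² = 0.07109.
With n_f = 3: 1/n_i² = 1/9 − 0.07109 = 0.04002, so n_i ≈ 5.00.

n_i = 5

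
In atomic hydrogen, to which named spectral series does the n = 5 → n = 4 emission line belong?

Brackett

The series is set by the lower level: n_f = 4 is the Brackett series.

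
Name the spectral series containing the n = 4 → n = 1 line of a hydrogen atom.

Lyman

The series is set by the lower level: n_f = 1 is the Lyman series.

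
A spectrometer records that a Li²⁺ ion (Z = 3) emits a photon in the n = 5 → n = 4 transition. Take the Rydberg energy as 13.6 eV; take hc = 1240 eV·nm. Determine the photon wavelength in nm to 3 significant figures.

For Z = 3 the level energies scale as Z², so the effective Rydberg energy is 13.6 × 9 = 122.4 eV.
ΔE = 122.4 × (1/4² − 1/5²) = 122.4 × 0.02250 = 2.754 eV.
λ = hc/ΔE = 1240 / 2.754 = 450 nm.

450 nm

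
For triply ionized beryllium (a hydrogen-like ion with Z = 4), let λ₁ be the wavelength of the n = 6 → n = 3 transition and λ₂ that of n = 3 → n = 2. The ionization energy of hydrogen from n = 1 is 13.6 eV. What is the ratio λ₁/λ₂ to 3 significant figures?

λ ∝ 1/ΔE ∝ 1/(1/n_f² − 1/n_i²), and the Z² and hc factors cancel in the ratio.
λ₁/λ₂ = (1/2² − 1/3²)/(1/3² − 1/6²) = 0.1389/0.08333 = 1.67.

1.67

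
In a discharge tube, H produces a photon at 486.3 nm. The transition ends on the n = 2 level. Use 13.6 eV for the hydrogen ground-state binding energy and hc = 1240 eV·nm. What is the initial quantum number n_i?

n_i = 4

The photon energy is ΔE = hc/λ = 1240 / 486.3 = 2.550 eV.
With Z = 1, ΔE = 13.60 × (1/n_f² − 1/n_i²), so 1/n_f² − 1/n_i² = 0.1875.
With n_f = 2: 1/n_i² = 1/4 − 0.1875 = 0.06251, so n_i ≈ 4.00.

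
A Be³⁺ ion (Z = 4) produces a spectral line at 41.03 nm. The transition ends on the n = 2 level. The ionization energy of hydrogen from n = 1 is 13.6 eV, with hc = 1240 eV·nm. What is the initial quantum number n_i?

The photon energy is ΔE = hc/λ = 1240 / 41.03 = 30.22 eV.
With Z = 4, ΔE = 217.6 × (1/n_f² − 1/n_i²), so 1/n_f² − 1/n_i² = 0.1389.
With n_f = 2: 1/n_i² = 1/4 − 0.1389 = 0.1111, so n_i ≈ 3.00.

n_i = 3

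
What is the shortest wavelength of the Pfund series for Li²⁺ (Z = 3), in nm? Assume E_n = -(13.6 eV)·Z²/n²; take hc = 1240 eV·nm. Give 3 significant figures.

253 nm

The Pfund series has lower level n_f = 5; the series limit corresponds to n_i → ∞.
ΔE_max = 13.6 × 9 / 5² = 4.896 eV.
λ_min = 1240 / 4.896 = 253 nm.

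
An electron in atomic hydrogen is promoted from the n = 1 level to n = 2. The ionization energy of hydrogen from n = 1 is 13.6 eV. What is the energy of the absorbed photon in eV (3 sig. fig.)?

10.2 eV

E_2 = −13.60/4 = −3.400 eV and E_1 = −13.60/1 = −13.60 eV.
The photon energy is |E_2 − E_1| = 10.2 eV.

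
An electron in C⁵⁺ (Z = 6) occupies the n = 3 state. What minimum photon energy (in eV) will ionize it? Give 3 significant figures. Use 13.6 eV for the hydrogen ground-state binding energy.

54.4 eV

E_n = −13.6 Z²/n² = −489.6/n² eV for Z = 6.
E_3 = −489.6/9 = −54.4 eV, so ionization (to E = 0) requires 54.4 eV.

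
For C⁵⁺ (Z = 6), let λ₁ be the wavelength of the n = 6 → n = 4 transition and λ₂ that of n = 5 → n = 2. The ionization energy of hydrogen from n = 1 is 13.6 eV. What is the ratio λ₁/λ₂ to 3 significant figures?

λ ∝ 1/ΔE ∝ 1/(1/n_f² − 1/n_i²), and the Z² and hc factors cancel in the ratio.
λ₁/λ₂ = (1/2² − 1/5²)/(1/4² − 1/6²) = 0.2100/0.03472 = 6.05.

6.05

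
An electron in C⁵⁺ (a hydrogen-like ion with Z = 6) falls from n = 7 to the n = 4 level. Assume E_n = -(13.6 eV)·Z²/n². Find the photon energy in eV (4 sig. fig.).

20.61 eV

The Bohr energies scale as Z², so for Z = 6: E_n = −489.6/n² eV.
E_7 = −489.6/49 = −9.992 eV and E_4 = −489.6/16 = −30.60 eV.
The photon energy is |E_7 − E_4| = 20.61 eV.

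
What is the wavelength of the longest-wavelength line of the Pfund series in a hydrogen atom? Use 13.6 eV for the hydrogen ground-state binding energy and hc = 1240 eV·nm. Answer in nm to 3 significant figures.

The Pfund series terminates on n_f = 5; the first line has n_i = 5+1 = 6.
ΔE = 13.60 × (1/5² − 1/6²) = 0.1662 eV.
λ = 1240 / 0.1662 = 7460 nm.

7460 nm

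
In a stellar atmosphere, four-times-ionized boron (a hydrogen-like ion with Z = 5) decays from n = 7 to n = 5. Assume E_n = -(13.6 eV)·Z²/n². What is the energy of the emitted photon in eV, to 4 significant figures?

6.661 eV

The Bohr energies scale as Z², so for Z = 5: E_n = −340.0/n² eV.
E_7 = −340.0/49 = −6.939 eV and E_5 = −340.0/25 = −13.60 eV.
The photon energy is |E_7 − E_5| = 6.661 eV.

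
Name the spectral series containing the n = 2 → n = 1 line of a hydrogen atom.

The series is set by the lower level: n_f = 1 is the Lyman series.

Lyman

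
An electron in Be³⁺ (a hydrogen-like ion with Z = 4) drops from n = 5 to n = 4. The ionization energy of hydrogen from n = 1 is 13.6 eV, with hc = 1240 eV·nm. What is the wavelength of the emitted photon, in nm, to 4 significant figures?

For Z = 4 the level energies scale as Z², so the effective Rydberg energy is 13.6 × 16 = 217.6 eV.
ΔE = 217.6 × (1/4² − 1/5²) = 217.6 × 0.02250 = 4.896 eV.
λ = hc/ΔE = 1240 / 4.896 = 253.3 nm.

253.3 nm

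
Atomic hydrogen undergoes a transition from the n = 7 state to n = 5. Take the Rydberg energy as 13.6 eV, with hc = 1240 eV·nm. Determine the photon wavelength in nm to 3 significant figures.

4650 nm

ΔE = 13.60 × (1/5² − 1/7²) = 13.60 × 0.01959 = 0.2664 eV.
λ = hc/ΔE = 1240 / 0.2664 = 4650 nm.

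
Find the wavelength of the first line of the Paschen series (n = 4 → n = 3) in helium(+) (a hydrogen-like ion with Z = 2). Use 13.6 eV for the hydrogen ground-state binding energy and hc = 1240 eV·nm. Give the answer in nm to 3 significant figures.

The Paschen series terminates on n_f = 3; the first line has n_i = 3+1 = 4.
ΔE = 54.40 × (1/3² − 1/4²) = 2.644 eV.
λ = 1240 / 2.644 = 469 nm.

469 nm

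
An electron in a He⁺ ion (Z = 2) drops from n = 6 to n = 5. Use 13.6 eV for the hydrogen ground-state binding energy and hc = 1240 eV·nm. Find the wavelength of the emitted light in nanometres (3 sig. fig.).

For Z = 2 the level energies scale as Z², so the effective Rydberg energy is 13.6 × 4 = 54.40 eV.
ΔE = 54.40 × (1/5² − 1/6²) = 54.40 × 0.01222 = 0.6649 eV.
λ = hc/ΔE = 1240 / 0.6649 = 1860 nm.

1860 nm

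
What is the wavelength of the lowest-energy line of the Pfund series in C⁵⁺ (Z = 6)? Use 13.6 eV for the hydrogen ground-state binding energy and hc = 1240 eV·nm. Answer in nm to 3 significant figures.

207 nm

The Pfund series terminates on n_f = 5; the first line has n_i = 5+1 = 6.
ΔE = 489.6 × (1/5² − 1/6²) = 5.984 eV.
λ = 1240 / 5.984 = 207 nm.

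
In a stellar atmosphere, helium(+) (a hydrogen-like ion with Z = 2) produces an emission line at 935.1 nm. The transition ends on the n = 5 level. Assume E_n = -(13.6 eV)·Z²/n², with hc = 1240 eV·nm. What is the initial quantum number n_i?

n_i = 8

The photon energy is ΔE = hc/λ = 1240 / 935.1 = 1.326 eV.
With Z = 2, ΔE = 54.40 × (1/n_f² − 1/n_i²), so 1/n_f² − 1/n_i² = 0.02438.
With n_f = 5: 1/n_i² = 1/25 − 0.02438 = 0.01562, so n_i ≈ 8.00.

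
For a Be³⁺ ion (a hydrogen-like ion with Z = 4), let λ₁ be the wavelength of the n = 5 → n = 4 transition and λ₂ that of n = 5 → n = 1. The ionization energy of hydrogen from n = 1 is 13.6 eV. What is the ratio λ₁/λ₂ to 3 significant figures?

42.7

λ ∝ 1/ΔE ∝ 1/(1/n_f² − 1/n_i²), and the Z² and hc factors cancel in the ratio.
λ₁/λ₂ = (1/1² − 1/5²)/(1/4² − 1/5²) = 0.9600/0.02250 = 42.7.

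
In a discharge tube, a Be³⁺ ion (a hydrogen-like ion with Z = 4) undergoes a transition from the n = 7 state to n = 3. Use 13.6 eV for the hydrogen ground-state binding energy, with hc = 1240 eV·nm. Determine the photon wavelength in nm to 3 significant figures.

62.8 nm

For Z = 4 the level energies scale as Z², so the effective Rydberg energy is 13.6 × 16 = 217.6 eV.
ΔE = 217.6 × (1/3² − 1/7²) = 217.6 × 0.09070 = 19.74 eV.
λ = hc/ΔE = 1240 / 19.74 = 62.8 nm.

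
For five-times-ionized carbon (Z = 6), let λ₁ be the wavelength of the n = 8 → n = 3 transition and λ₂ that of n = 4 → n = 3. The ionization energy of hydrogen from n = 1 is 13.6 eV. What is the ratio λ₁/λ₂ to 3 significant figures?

λ ∝ 1/ΔE ∝ 1/(1/n_f² − 1/n_i²), and the Z² and hc factors cancel in the ratio.
λ₁/λ₂ = (1/3² − 1/4²)/(1/3² − 1/8²) = 0.04861/0.09549 = 0.509.

0.509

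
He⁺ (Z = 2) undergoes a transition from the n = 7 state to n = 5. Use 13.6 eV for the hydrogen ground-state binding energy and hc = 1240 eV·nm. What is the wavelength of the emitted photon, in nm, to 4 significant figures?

For Z = 2 the level energies scale as Z², so the effective Rydberg energy is 13.6 × 4 = 54.40 eV.
ΔE = 54.40 × (1/5² − 1/7²) = 54.40 × 0.01959 = 1.066 eV.
λ = hc/ΔE = 1240 / 1.066 = 1163 nm.

1163 nm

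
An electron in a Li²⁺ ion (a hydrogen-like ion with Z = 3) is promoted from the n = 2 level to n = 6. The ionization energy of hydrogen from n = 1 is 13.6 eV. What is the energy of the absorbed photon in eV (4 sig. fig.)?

The Bohr energies scale as Z², so for Z = 3: E_n = −122.4/n² eV.
E_6 = −122.4/36 = −3.400 eV and E_2 = −122.4/4 = −30.60 eV.
The photon energy is |E_6 − E_2| = 27.20 eV.

27.20 eV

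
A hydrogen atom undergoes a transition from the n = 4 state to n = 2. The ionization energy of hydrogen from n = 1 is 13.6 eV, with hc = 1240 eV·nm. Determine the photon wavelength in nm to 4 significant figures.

ΔE = 13.60 × (1/2² − 1/4²) = 13.60 × 0.1875 = 2.550 eV.
λ = hc/ΔE = 1240 / 2.550 = 486.3 nm.
This line belongs to the Balmer series.

486.3 nm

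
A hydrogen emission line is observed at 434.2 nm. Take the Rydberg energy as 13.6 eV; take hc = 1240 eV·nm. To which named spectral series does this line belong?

Balmer

ΔE = 1240/434.2 = 2.856 eV.
This matches 13.6 × (1/2² − 1/5²), so n_f = 2: the Balmer series.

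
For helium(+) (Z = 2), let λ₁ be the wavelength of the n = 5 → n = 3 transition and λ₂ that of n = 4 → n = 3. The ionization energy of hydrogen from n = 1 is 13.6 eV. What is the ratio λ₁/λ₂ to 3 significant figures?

λ ∝ 1/ΔE ∝ 1/(1/n_f² − 1/n_i²), and the Z² and hc factors cancel in the ratio.
λ₁/λ₂ = (1/3² − 1/4²)/(1/3² − 1/5²) = 0.04861/0.07111 = 0.684.

0.684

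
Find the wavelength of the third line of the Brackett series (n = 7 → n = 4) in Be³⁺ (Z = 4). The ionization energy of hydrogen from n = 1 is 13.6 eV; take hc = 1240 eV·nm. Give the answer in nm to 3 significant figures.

The Brackett series terminates on n_f = 4; the third line has n_i = 4+3 = 7.
ΔE = 217.6 × (1/4² − 1/7²) = 9.159 eV.
λ = 1240 / 9.159 = 135 nm.

135 nm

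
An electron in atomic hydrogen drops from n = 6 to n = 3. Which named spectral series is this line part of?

Paschen

The series is set by the lower level: n_f = 3 is the Paschen series.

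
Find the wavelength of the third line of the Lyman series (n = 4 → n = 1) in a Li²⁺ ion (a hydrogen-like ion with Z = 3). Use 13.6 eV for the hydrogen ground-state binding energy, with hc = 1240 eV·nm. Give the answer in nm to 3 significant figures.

10.8 nm

The Lyman series terminates on n_f = 1; the third line has n_i = 1+3 = 4.
ΔE = 122.4 × (1/1² − 1/4²) = 114.8 eV.
λ = 1240 / 114.8 = 10.8 nm.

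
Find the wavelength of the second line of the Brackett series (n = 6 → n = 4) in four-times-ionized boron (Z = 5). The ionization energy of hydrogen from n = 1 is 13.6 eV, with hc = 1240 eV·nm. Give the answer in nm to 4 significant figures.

105.0 nm

The Brackett series terminates on n_f = 4; the second line has n_i = 4+2 = 6.
ΔE = 340.0 × (1/4² − 1/6²) = 11.81 eV.
λ = 1240 / 11.81 = 105.0 nm.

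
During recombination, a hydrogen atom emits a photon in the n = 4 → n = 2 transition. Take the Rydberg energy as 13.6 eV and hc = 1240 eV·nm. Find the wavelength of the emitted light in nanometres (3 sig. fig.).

486 nm

ΔE = 13.60 × (1/2² − 1/4²) = 13.60 × 0.1875 = 2.550 eV.
λ = hc/ΔE = 1240 / 2.550 = 486 nm.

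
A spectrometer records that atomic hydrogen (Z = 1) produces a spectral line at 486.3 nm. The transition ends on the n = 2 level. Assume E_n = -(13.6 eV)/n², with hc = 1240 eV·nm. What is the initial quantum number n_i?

The photon energy is ΔE = hc/λ = 1240 / 486.3 = 2.550 eV.
With Z = 1, ΔE = 13.60 × (1/n_f² − 1/n_i²), so 1/n_f² − 1/n_i² = 0.1875.
With n_f = 2: 1/n_i² = 1/4 − 0.1875 = 0.06251, so n_i ≈ 4.00.

n_i = 4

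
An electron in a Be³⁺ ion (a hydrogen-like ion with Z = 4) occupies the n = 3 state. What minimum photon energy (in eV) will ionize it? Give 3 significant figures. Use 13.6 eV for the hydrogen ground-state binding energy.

E_n = −13.6 Z²/n² = −217.6/n² eV for Z = 4.
E_3 = −217.6/9 = −24.2 eV, so ionization (to E = 0) requires 24.2 eV.

24.2 eV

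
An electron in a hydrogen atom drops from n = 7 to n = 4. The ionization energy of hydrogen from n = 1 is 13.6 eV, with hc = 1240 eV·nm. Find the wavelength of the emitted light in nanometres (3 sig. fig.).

ΔE = 13.60 × (1/4² − 1/7²) = 13.60 × 0.04209 = 0.5724 eV.
λ = hc/ΔE = 1240 / 0.5724 = 2170 nm.
This line belongs to the Brackett series.

2170 nm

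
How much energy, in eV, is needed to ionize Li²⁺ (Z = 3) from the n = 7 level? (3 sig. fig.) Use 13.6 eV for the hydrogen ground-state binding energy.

2.50 eV

E_n = −13.6 Z²/n² = −122.4/n² eV for Z = 3.
E_7 = −122.4/49 = −2.50 eV, so ionization (to E = 0) requires 2.50 eV.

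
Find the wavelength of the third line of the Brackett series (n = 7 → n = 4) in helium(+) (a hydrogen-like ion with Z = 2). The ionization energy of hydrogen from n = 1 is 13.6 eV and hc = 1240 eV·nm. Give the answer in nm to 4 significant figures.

The Brackett series terminates on n_f = 4; the third line has n_i = 4+3 = 7.
ΔE = 54.40 × (1/4² − 1/7²) = 2.290 eV.
λ = 1240 / 2.290 = 541.5 nm.

541.5 nm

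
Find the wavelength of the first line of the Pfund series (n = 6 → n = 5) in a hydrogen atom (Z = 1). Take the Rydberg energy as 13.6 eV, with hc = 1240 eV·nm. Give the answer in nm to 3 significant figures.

The Pfund series terminates on n_f = 5; the first line has n_i = 5+1 = 6.
ΔE = 13.60 × (1/5² − 1/6²) = 0.1662 eV.
λ = 1240 / 0.1662 = 7460 nm.

7460 nm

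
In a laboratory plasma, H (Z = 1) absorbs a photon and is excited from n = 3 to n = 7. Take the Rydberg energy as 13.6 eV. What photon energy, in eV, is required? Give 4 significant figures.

E_7 = −13.60/49 = −0.2776 eV and E_3 = −13.60/9 = −1.511 eV.
The photon energy is |E_7 − E_3| = 1.234 eV.

1.234 eV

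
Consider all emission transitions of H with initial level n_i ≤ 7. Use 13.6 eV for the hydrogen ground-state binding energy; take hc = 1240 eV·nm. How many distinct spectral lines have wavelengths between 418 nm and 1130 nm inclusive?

5

Enumerate all n_i → n_f pairs with 1 ≤ n_f < n_i ≤ 7 and compute λ = 1240 / [13.6·1·(1/n_f² − 1/n_i²)].
Lines falling in [418, 1130] nm: 5→2 (434.2 nm), 4→2 (486.3 nm), 3→2 (656.5 nm), 7→3 (1005 nm), 6→3 (1094 nm).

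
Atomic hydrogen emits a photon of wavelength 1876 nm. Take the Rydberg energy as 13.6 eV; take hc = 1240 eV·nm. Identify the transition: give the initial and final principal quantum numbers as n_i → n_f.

n_i = 4, n_f = 3

The photon energy is ΔE = hc/λ = 1240 / 1876 = 0.6610 eV.
With Z = 1, ΔE = 13.60 × (1/n_f² − 1/n_i²), so 1/n_f² − 1/n_i² = 0.04860.
Trying n_f = 3 gives 1/n_i² = 0.06251, i.e. n_i ≈ 4; this pair matches.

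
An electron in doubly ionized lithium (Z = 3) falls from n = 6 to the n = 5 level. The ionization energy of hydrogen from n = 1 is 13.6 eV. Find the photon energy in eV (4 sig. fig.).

1.496 eV

The Bohr energies scale as Z², so for Z = 3: E_n = −122.4/n² eV.
E_6 = −122.4/36 = −3.400 eV and E_5 = −122.4/25 = −4.896 eV.
The photon energy is |E_6 − E_5| = 1.496 eV.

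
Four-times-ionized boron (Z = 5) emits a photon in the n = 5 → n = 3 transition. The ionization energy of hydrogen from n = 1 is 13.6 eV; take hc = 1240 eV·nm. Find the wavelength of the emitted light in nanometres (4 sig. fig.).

51.29 nm

For Z = 5 the level energies scale as Z², so the effective Rydberg energy is 13.6 × 25 = 340.0 eV.
ΔE = 340.0 × (1/3² − 1/5²) = 340.0 × 0.07111 = 24.18 eV.
λ = hc/ΔE = 1240 / 24.18 = 51.29 nm.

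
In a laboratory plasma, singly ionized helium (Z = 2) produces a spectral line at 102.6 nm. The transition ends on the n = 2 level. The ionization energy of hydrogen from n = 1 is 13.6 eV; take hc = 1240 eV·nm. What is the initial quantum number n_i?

The photon energy is ΔE = hc/λ = 1240 / 102.6 = 12.09 eV.
With Z = 2, ΔE = 54.40 × (1/n_f² − 1/n_i²), so 1/n_f² − 1/n_i² = 0.2222.
With n_f = 2: 1/n_i² = 1/4 − 0.2222 = 0.02784, so n_i ≈ 5.99.

n_i = 6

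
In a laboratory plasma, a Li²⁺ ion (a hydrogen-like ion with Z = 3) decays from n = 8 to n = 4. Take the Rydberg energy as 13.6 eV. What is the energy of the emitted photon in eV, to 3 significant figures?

The Bohr energies scale as Z², so for Z = 3: E_n = −122.4/n² eV.
E_8 = −122.4/64 = −1.913 eV and E_4 = −122.4/16 = −7.650 eV.
The photon energy is |E_8 − E_4| = 5.74 eV.

5.74 eV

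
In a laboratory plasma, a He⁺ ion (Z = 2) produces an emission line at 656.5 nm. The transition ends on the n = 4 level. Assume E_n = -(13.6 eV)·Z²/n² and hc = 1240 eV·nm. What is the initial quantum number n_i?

n_i = 6

The photon energy is ΔE = hc/λ = 1240 / 656.5 = 1.889 eV.
With Z = 2, ΔE = 54.40 × (1/n_f² − 1/n_i²), so 1/n_f² − 1/n_i² = 0.03472.
With n_f = 4: 1/n_i² = 1/16 − 0.03472 = 0.02778, so n_i ≈ 6.00.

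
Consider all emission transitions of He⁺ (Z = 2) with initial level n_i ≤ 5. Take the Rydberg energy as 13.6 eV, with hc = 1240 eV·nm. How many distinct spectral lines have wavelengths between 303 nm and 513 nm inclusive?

2

Enumerate all n_i → n_f pairs with 1 ≤ n_f < n_i ≤ 5 and compute λ = 1240 / [13.6·4·(1/n_f² − 1/n_i²)].
Lines falling in [303, 513] nm: 5→3 (320.5 nm), 4→3 (468.9 nm).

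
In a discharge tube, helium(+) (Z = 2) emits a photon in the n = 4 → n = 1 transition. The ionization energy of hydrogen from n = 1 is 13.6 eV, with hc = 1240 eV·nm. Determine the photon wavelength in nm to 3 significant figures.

24.3 nm

For Z = 2 the level energies scale as Z², so the effective Rydberg energy is 13.6 × 4 = 54.40 eV.
ΔE = 54.40 × (1/1² − 1/4²) = 54.40 × 0.9375 = 51.00 eV.
λ = hc/ΔE = 1240 / 51.00 = 24.3 nm.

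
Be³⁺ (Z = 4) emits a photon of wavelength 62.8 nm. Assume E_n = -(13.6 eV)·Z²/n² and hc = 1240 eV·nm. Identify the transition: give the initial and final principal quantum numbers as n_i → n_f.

The photon energy is ΔE = hc/λ = 1240 / 62.8 = 19.75 eV.
With Z = 4, ΔE = 217.6 × (1/n_f² − 1/n_i²), so 1/n_f² − 1/n_i² = 0.09074.
Trying n_f = 3 gives 1/n_i² = 0.02037, i.e. n_i ≈ 7; this pair matches.

n_i = 7, n_f = 3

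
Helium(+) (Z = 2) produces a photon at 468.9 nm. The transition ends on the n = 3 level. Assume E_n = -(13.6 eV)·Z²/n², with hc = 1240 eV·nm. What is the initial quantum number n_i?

The photon energy is ΔE = hc/λ = 1240 / 468.9 = 2.644 eV.
With Z = 2, ΔE = 54.40 × (1/n_f² − 1/n_i²), so 1/n_f² − 1/n_i² = 0.04861.
With n_f = 3: 1/n_i² = 1/9 − 0.04861 = 0.06250, so n_i ≈ 4.00.

n_i = 4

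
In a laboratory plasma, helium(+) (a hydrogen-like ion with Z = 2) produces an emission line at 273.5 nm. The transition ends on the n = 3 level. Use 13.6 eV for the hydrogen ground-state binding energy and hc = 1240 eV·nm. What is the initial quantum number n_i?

The photon energy is ΔE = hc/λ = 1240 / 273.5 = 4.534 eV.
With Z = 2, ΔE = 54.40 × (1/n_f² − 1/n_i²), so 1/n_f² − 1/n_i² = 0.08334.
With n_f = 3: 1/n_i² = 1/9 − 0.08334 = 0.02777, so n_i ≈ 6.00.

n_i = 6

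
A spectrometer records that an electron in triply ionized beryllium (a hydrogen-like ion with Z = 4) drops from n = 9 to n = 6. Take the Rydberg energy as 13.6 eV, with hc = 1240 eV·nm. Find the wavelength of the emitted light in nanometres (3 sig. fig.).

369 nm

For Z = 4 the level energies scale as Z², so the effective Rydberg energy is 13.6 × 16 = 217.6 eV.
ΔE = 217.6 × (1/6² − 1/9²) = 217.6 × 0.01543 = 3.358 eV.
λ = hc/ΔE = 1240 / 3.358 = 369 nm.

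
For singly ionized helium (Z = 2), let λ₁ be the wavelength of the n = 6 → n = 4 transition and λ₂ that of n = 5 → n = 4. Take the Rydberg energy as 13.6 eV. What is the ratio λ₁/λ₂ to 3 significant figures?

0.648

λ ∝ 1/ΔE ∝ 1/(1/n_f² − 1/n_i²), and the Z² and hc factors cancel in the ratio.
λ₁/λ₂ = (1/4² − 1/5²)/(1/4² − 1/6²) = 0.02250/0.03472 = 0.648.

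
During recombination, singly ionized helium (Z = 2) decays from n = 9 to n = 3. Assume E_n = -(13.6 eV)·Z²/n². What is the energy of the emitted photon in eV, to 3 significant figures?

5.37 eV

The Bohr energies scale as Z², so for Z = 2: E_n = −54.40/n² eV.
E_9 = −54.40/81 = −0.6716 eV and E_3 = −54.40/9 = −6.044 eV.
The photon energy is |E_9 − E_3| = 5.37 eV.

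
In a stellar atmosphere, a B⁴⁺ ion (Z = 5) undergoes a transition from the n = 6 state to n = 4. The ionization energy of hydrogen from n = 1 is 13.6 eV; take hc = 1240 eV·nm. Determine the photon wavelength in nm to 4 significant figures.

For Z = 5 the level energies scale as Z², so the effective Rydberg energy is 13.6 × 25 = 340.0 eV.
ΔE = 340.0 × (1/4² − 1/6²) = 340.0 × 0.03472 = 11.81 eV.
λ = hc/ΔE = 1240 / 11.81 = 105.0 nm.

105.0 nm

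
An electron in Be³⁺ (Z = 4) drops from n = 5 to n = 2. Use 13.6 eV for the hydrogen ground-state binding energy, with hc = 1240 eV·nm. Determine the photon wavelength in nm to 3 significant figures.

For Z = 4 the level energies scale as Z², so the effective Rydberg energy is 13.6 × 16 = 217.6 eV.
ΔE = 217.6 × (1/2² − 1/5²) = 217.6 × 0.2100 = 45.70 eV.
λ = hc/ΔE = 1240 / 45.70 = 27.1 nm.

27.1 nm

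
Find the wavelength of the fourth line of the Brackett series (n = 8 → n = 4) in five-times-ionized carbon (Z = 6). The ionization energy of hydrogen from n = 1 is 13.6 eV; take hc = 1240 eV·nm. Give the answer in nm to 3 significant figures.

The Brackett series terminates on n_f = 4; the fourth line has n_i = 4+4 = 8.
ΔE = 489.6 × (1/4² − 1/8²) = 22.95 eV.
λ = 1240 / 22.95 = 54.0 nm.

54.0 nm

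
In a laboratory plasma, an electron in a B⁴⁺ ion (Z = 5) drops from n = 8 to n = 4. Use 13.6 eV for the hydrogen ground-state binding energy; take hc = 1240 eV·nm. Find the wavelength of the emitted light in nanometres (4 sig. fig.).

77.80 nm

For Z = 5 the level energies scale as Z², so the effective Rydberg energy is 13.6 × 25 = 340.0 eV.
ΔE = 340.0 × (1/4² − 1/8²) = 340.0 × 0.04688 = 15.94 eV.
λ = hc/ΔE = 1240 / 15.94 = 77.80 nm.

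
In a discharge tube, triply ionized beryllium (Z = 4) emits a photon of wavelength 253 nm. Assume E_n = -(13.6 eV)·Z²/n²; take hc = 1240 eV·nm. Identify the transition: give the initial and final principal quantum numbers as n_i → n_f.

n_i = 5, n_f = 4

The photon energy is ΔE = hc/λ = 1240 / 253 = 4.901 eV.
With Z = 4, ΔE = 217.6 × (1/n_f² − 1/n_i²), so 1/n_f² − 1/n_i² = 0.02252.
Trying n_f = 4 gives 1/n_i² = 0.03998, i.e. n_i ≈ 5; this pair matches.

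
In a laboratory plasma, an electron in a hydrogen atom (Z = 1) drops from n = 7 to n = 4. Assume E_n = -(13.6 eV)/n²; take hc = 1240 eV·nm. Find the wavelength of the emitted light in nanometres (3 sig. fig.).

ΔE = 13.60 × (1/4² − 1/7²) = 13.60 × 0.04209 = 0.5724 eV.
λ = hc/ΔE = 1240 / 0.5724 = 2170 nm.

2170 nm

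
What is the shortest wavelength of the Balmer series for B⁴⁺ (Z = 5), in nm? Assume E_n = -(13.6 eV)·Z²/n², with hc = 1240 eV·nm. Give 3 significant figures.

14.6 nm

The Balmer series has lower level n_f = 2; the series limit corresponds to n_i → ∞.
ΔE_max = 13.6 × 25 / 2² = 85.00 eV.
λ_min = 1240 / 85.00 = 14.6 nm.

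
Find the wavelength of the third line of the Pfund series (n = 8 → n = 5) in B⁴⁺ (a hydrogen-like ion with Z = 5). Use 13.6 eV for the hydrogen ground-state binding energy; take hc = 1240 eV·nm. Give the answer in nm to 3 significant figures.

150 nm

The Pfund series terminates on n_f = 5; the third line has n_i = 5+3 = 8.
ΔE = 340.0 × (1/5² − 1/8²) = 8.288 eV.
λ = 1240 / 8.288 = 150 nm.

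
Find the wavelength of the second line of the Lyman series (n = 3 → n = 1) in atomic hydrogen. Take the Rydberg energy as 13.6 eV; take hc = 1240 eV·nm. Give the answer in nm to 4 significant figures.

The Lyman series terminates on n_f = 1; the second line has n_i = 1+2 = 3.
ΔE = 13.60 × (1/1² − 1/3²) = 12.09 eV.
λ = 1240 / 12.09 = 102.6 nm.

102.6 nm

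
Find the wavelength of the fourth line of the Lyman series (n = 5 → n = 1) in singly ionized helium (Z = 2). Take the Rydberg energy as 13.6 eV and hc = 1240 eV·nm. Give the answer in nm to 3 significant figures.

The Lyman series terminates on n_f = 1; the fourth line has n_i = 1+4 = 5.
ΔE = 54.40 × (1/1² − 1/5²) = 52.22 eV.
λ = 1240 / 52.22 = 23.7 nm.

23.7 nm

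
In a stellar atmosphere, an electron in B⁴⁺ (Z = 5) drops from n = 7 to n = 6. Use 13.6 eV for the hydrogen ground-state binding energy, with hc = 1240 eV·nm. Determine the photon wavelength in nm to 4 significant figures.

494.9 nm

For Z = 5 the level energies scale as Z², so the effective Rydberg energy is 13.6 × 25 = 340.0 eV.
ΔE = 340.0 × (1/6² − 1/7²) = 340.0 × 0.007370 = 2.506 eV.
λ = hc/ΔE = 1240 / 2.506 = 494.9 nm.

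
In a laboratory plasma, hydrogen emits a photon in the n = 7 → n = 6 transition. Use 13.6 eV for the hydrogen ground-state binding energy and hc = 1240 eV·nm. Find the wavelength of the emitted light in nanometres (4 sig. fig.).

ΔE = 13.60 × (1/6² − 1/7²) = 13.60 × 0.007370 = 0.1002 eV.
λ = hc/ΔE = 1240 / 0.1002 = 12370 nm.

12370 nm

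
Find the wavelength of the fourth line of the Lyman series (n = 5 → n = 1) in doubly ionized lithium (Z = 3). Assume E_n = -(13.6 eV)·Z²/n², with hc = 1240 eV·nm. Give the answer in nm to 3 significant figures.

10.6 nm

The Lyman series terminates on n_f = 1; the fourth line has n_i = 1+4 = 5.
ΔE = 122.4 × (1/1² − 1/5²) = 117.5 eV.
λ = 1240 / 117.5 = 10.6 nm.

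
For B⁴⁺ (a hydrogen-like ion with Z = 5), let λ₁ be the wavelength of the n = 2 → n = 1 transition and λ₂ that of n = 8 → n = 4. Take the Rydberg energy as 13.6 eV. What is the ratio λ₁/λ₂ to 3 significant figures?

λ ∝ 1/ΔE ∝ 1/(1/n_f² − 1/n_i²), and the Z² and hc factors cancel in the ratio.
λ₁/λ₂ = (1/4² − 1/8²)/(1/1² − 1/2²) = 0.04688/0.7500 = 0.0625.

0.0625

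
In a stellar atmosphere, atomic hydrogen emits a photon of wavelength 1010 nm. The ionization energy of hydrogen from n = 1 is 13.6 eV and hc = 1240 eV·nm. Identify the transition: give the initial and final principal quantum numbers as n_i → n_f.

n_i = 7, n_f = 3

The photon energy is ΔE = hc/λ = 1240 / 1010 = 1.228 eV.
With Z = 1, ΔE = 13.60 × (1/n_f² − 1/n_i²), so 1/n_f² − 1/n_i² = 0.09027.
Trying n_f = 3 gives 1/n_i² = 0.02084, i.e. n_i ≈ 7; this pair matches.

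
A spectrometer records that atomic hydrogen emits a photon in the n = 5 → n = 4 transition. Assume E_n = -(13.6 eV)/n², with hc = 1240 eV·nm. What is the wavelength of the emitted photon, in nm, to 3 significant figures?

ΔE = 13.60 × (1/4² − 1/5²) = 13.60 × 0.02250 = 0.3060 eV.
λ = hc/ΔE = 1240 / 0.3060 = 4050 nm.

4050 nm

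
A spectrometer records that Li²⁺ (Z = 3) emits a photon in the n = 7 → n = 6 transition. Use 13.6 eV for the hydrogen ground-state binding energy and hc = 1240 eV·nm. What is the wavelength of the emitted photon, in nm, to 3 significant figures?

For Z = 3 the level energies scale as Z², so the effective Rydberg energy is 13.6 × 9 = 122.4 eV.
ΔE = 122.4 × (1/6² − 1/7²) = 122.4 × 0.007370 = 0.9020 eV.
λ = hc/ΔE = 1240 / 0.9020 = 1370 nm.

1370 nm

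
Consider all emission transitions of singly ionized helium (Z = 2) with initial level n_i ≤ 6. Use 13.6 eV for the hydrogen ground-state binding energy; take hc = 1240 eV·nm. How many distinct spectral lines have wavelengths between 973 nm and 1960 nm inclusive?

2

Enumerate all n_i → n_f pairs with 1 ≤ n_f < n_i ≤ 6 and compute λ = 1240 / [13.6·4·(1/n_f² − 1/n_i²)].
Lines falling in [973, 1960] nm: 5→4 (1013 nm), 6→5 (1865 nm).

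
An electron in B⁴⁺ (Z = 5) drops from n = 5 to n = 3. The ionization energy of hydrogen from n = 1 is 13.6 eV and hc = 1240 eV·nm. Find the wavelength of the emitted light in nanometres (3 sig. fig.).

For Z = 5 the level energies scale as Z², so the effective Rydberg energy is 13.6 × 25 = 340.0 eV.
ΔE = 340.0 × (1/3² − 1/5²) = 340.0 × 0.07111 = 24.18 eV.
λ = hc/ΔE = 1240 / 24.18 = 51.3 nm.

51.3 nm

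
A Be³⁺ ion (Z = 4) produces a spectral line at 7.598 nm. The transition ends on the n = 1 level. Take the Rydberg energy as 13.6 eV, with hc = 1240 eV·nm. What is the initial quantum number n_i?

n_i = 2

The photon energy is ΔE = hc/λ = 1240 / 7.598 = 163.2 eV.
With Z = 4, ΔE = 217.6 × (1/n_f² − 1/n_i²), so 1/n_f² − 1/n_i² = 0.7500.
With n_f = 1: 1/n_i² = 1/1 − 0.7500 = 0.2500, so n_i ≈ 2.00.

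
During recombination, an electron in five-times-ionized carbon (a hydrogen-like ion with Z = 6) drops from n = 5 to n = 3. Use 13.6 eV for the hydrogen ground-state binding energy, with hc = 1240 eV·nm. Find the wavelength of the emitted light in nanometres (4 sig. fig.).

For Z = 6 the level energies scale as Z², so the effective Rydberg energy is 13.6 × 36 = 489.6 eV.
ΔE = 489.6 × (1/3² − 1/5²) = 489.6 × 0.07111 = 34.82 eV.
λ = hc/ΔE = 1240 / 34.82 = 35.62 nm.

35.62 nm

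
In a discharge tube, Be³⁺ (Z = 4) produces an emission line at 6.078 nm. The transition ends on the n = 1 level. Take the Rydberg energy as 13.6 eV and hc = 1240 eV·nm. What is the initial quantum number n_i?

The photon energy is ΔE = hc/λ = 1240 / 6.078 = 204.0 eV.
With Z = 4, ΔE = 217.6 × (1/n_f² − 1/n_i²), so 1/n_f² − 1/n_i² = 0.9376.
With n_f = 1: 1/n_i² = 1/1 − 0.9376 = 0.06243, so n_i ≈ 4.00.

n_i = 4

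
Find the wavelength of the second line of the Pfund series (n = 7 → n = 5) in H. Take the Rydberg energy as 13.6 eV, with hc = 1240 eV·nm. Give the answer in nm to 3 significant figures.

4650 nm

The Pfund series terminates on n_f = 5; the second line has n_i = 5+2 = 7.
ΔE = 13.60 × (1/5² − 1/7²) = 0.2664 eV.
λ = 1240 / 0.2664 = 4650 nm.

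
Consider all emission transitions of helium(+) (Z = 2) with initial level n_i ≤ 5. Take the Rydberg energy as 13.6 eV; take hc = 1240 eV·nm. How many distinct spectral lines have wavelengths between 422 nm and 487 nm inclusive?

Enumerate all n_i → n_f pairs with 1 ≤ n_f < n_i ≤ 5 and compute λ = 1240 / [13.6·4·(1/n_f² − 1/n_i²)].
Lines falling in [422, 487] nm: 4→3 (468.9 nm).

1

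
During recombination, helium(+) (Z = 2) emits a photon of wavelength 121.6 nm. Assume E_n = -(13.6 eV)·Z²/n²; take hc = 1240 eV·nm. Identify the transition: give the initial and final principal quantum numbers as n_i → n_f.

n_i = 4, n_f = 2

The photon energy is ΔE = hc/λ = 1240 / 121.6 = 10.20 eV.
With Z = 2, ΔE = 54.40 × (1/n_f² − 1/n_i²), so 1/n_f² − 1/n_i² = 0.1875.
Trying n_f = 2 gives 1/n_i² = 0.06255, i.e. n_i ≈ 4; this pair matches.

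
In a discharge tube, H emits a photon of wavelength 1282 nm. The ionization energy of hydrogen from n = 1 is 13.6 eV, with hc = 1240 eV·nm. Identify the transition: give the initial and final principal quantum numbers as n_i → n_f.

The photon energy is ΔE = hc/λ = 1240 / 1282 = 0.9672 eV.
With Z = 1, ΔE = 13.60 × (1/n_f² − 1/n_i²), so 1/n_f² − 1/n_i² = 0.07112.
Trying n_f = 3 gives 1/n_i² = 0.03999, i.e. n_i ≈ 5; this pair matches.

n_i = 5, n_f = 3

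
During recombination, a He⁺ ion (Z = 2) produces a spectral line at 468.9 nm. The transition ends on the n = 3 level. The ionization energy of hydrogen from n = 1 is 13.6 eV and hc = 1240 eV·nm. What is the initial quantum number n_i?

The photon energy is ΔE = hc/λ = 1240 / 468.9 = 2.644 eV.
With Z = 2, ΔE = 54.40 × (1/n_f² − 1/n_i²), so 1/n_f² − 1/n_i² = 0.04861.
With n_f = 3: 1/n_i² = 1/9 − 0.04861 = 0.06250, so n_i ≈ 4.00.

n_i = 4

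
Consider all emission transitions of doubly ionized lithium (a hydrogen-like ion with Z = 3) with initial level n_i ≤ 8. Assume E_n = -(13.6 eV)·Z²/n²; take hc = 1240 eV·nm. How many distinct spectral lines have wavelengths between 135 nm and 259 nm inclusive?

4

Enumerate all n_i → n_f pairs with 1 ≤ n_f < n_i ≤ 8 and compute λ = 1240 / [13.6·9·(1/n_f² − 1/n_i²)].
Lines falling in [135, 259] nm: 5→3 (142.5 nm), 4→3 (208.4 nm), 8→4 (216.1 nm), 7→4 (240.7 nm).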